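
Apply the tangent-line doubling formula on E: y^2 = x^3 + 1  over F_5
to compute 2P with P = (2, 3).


Doubling: s = (3 x1^2 + a) / (2 y1)
s = (3*2^2 + 0) / (2*3) mod 5 = 2
x3 = s^2 - 2 x1 mod 5 = 2^2 - 2*2 = 0
y3 = s (x1 - x3) - y1 mod 5 = 2 * (2 - 0) - 3 = 1

2P = (0, 1)


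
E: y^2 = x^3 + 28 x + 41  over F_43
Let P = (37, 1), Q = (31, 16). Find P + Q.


P != Q, so use the chord formula.
s = (y2 - y1) / (x2 - x1) = (15) / (37) mod 43 = 19
x3 = s^2 - x1 - x2 mod 43 = 19^2 - 37 - 31 = 35
y3 = s (x1 - x3) - y1 mod 43 = 19 * (37 - 35) - 1 = 37

P + Q = (35, 37)


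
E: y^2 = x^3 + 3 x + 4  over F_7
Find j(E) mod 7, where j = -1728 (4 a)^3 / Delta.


Delta = -16(4 a^3 + 27 b^2) mod 7 = 5
-1728 * (4 a)^3 = -1728 * (4*3)^3 mod 7 = 6
j = 6 * 5^(-1) mod 7 = 4

j = 4 (mod 7)


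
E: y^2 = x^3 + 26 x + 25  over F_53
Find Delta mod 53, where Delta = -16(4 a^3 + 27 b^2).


4 a^3 + 27 b^2 = 4*26^3 + 27*25^2 = 70304 + 16875 = 87179
Delta = -16 * (87179) = -1394864
Delta mod 53 = 43

Delta = 43 (mod 53)


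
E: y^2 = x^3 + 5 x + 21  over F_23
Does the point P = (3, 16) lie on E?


Check whether y^2 = x^3 + 5 x + 21 (mod 23) for (x, y) = (3, 16).
LHS: y^2 = 16^2 mod 23 = 3
RHS: x^3 + 5 x + 21 = 3^3 + 5*3 + 21 mod 23 = 17
LHS != RHS

No, not on the curve


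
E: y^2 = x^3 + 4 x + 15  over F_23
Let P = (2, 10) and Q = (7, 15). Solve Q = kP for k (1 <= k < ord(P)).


Enumerate multiples of P until we hit Q = (7, 15):
  1P = (2, 10)
  2P = (4, 16)
  3P = (3, 10)
  4P = (18, 13)
  5P = (6, 18)
  6P = (19, 2)
  7P = (14, 20)
  8P = (16, 9)
  9P = (7, 15)
Match found at i = 9.

k = 9


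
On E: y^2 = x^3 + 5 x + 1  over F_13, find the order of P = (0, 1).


Compute successive multiples of P until we hit O:
  1P = (0, 1)
  2P = (3, 11)
  3P = (11, 10)
  4P = (6, 0)
  5P = (11, 3)
  6P = (3, 2)
  7P = (0, 12)
  8P = O

ord(P) = 8


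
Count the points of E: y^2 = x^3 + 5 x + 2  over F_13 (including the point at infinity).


For each x in F_13, count y with y^2 = x^3 + 5 x + 2 mod 13:
  x = 5: RHS = 9, y in [3, 10]  -> 2 point(s)
  x = 6: RHS = 1, y in [1, 12]  -> 2 point(s)
  x = 7: RHS = 3, y in [4, 9]  -> 2 point(s)
  x = 9: RHS = 9, y in [3, 10]  -> 2 point(s)
  x = 10: RHS = 12, y in [5, 8]  -> 2 point(s)
  x = 11: RHS = 10, y in [6, 7]  -> 2 point(s)
  x = 12: RHS = 9, y in [3, 10]  -> 2 point(s)
Affine points: 14. Add the point at infinity: total = 15.

#E(F_13) = 15


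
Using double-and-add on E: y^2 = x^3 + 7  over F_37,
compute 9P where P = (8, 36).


k = 9 = 1001_2 (binary, LSB first: 1001)
Double-and-add from P = (8, 36):
  bit 0 = 1: acc = O + (8, 36) = (8, 36)
  bit 1 = 0: acc unchanged = (8, 36)
  bit 2 = 0: acc unchanged = (8, 36)
  bit 3 = 1: acc = (8, 36) + (32, 17) = (23, 36)

9P = (23, 36)


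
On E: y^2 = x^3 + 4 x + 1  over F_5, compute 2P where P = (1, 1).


Doubling: s = (3 x1^2 + a) / (2 y1)
s = (3*1^2 + 4) / (2*1) mod 5 = 1
x3 = s^2 - 2 x1 mod 5 = 1^2 - 2*1 = 4
y3 = s (x1 - x3) - y1 mod 5 = 1 * (1 - 4) - 1 = 1

2P = (4, 1)


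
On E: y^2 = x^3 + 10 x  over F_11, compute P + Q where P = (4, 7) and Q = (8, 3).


P != Q, so use the chord formula.
s = (y2 - y1) / (x2 - x1) = (7) / (4) mod 11 = 10
x3 = s^2 - x1 - x2 mod 11 = 10^2 - 4 - 8 = 0
y3 = s (x1 - x3) - y1 mod 11 = 10 * (4 - 0) - 7 = 0

P + Q = (0, 0)


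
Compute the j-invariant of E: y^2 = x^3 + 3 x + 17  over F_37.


Delta = -16(4 a^3 + 27 b^2) mod 37 = 1
-1728 * (4 a)^3 = -1728 * (4*3)^3 mod 37 = 27
j = 27 * 1^(-1) mod 37 = 27

j = 27 (mod 37)


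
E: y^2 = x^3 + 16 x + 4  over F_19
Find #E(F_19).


For each x in F_19, count y with y^2 = x^3 + 16 x + 4 mod 19:
  x = 0: RHS = 4, y in [2, 17]  -> 2 point(s)
  x = 2: RHS = 6, y in [5, 14]  -> 2 point(s)
  x = 5: RHS = 0, y in [0]  -> 1 point(s)
  x = 8: RHS = 17, y in [6, 13]  -> 2 point(s)
  x = 10: RHS = 5, y in [9, 10]  -> 2 point(s)
  x = 12: RHS = 5, y in [9, 10]  -> 2 point(s)
  x = 15: RHS = 9, y in [3, 16]  -> 2 point(s)
  x = 16: RHS = 5, y in [9, 10]  -> 2 point(s)
  x = 18: RHS = 6, y in [5, 14]  -> 2 point(s)
Affine points: 17. Add the point at infinity: total = 18.

#E(F_19) = 18


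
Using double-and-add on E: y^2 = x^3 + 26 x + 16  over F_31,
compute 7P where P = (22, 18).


k = 7 = 111_2 (binary, LSB first: 111)
Double-and-add from P = (22, 18):
  bit 0 = 1: acc = O + (22, 18) = (22, 18)
  bit 1 = 1: acc = (22, 18) + (22, 13) = O
  bit 2 = 1: acc = O + (22, 18) = (22, 18)

7P = (22, 18)


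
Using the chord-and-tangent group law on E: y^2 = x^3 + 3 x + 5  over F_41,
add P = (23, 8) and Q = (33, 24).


P != Q, so use the chord formula.
s = (y2 - y1) / (x2 - x1) = (16) / (10) mod 41 = 18
x3 = s^2 - x1 - x2 mod 41 = 18^2 - 23 - 33 = 22
y3 = s (x1 - x3) - y1 mod 41 = 18 * (23 - 22) - 8 = 10

P + Q = (22, 10)


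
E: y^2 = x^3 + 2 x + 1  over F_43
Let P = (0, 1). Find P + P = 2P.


Doubling: s = (3 x1^2 + a) / (2 y1)
s = (3*0^2 + 2) / (2*1) mod 43 = 1
x3 = s^2 - 2 x1 mod 43 = 1^2 - 2*0 = 1
y3 = s (x1 - x3) - y1 mod 43 = 1 * (0 - 1) - 1 = 41

2P = (1, 41)


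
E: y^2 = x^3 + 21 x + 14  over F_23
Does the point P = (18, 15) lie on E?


Check whether y^2 = x^3 + 21 x + 14 (mod 23) for (x, y) = (18, 15).
LHS: y^2 = 15^2 mod 23 = 18
RHS: x^3 + 21 x + 14 = 18^3 + 21*18 + 14 mod 23 = 14
LHS != RHS

No, not on the curve


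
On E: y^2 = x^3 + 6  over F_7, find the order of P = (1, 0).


Compute successive multiples of P until we hit O:
  1P = (1, 0)
  2P = O

ord(P) = 2


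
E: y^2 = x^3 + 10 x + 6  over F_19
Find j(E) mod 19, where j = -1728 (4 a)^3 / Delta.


Delta = -16(4 a^3 + 27 b^2) mod 19 = 1
-1728 * (4 a)^3 = -1728 * (4*10)^3 mod 19 = 8
j = 8 * 1^(-1) mod 19 = 8

j = 8 (mod 19)


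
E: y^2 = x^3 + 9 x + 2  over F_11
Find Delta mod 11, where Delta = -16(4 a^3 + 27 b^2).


4 a^3 + 27 b^2 = 4*9^3 + 27*2^2 = 2916 + 108 = 3024
Delta = -16 * (3024) = -48384
Delta mod 11 = 5

Delta = 5 (mod 11)


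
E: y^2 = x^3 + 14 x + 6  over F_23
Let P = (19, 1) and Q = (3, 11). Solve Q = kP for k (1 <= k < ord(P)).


Enumerate multiples of P until we hit Q = (3, 11):
  1P = (19, 1)
  2P = (3, 12)
  3P = (3, 11)
Match found at i = 3.

k = 3


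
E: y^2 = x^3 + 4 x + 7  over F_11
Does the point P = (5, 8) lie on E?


Check whether y^2 = x^3 + 4 x + 7 (mod 11) for (x, y) = (5, 8).
LHS: y^2 = 8^2 mod 11 = 9
RHS: x^3 + 4 x + 7 = 5^3 + 4*5 + 7 mod 11 = 9
LHS = RHS

Yes, on the curve


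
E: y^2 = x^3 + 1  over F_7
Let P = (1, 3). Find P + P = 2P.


Doubling: s = (3 x1^2 + a) / (2 y1)
s = (3*1^2 + 0) / (2*3) mod 7 = 4
x3 = s^2 - 2 x1 mod 7 = 4^2 - 2*1 = 0
y3 = s (x1 - x3) - y1 mod 7 = 4 * (1 - 0) - 3 = 1

2P = (0, 1)


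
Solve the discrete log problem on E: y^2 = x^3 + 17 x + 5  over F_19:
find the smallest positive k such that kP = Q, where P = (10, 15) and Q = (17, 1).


Enumerate multiples of P until we hit Q = (17, 1):
  1P = (10, 15)
  2P = (15, 5)
  3P = (17, 18)
  4P = (17, 1)
Match found at i = 4.

k = 4


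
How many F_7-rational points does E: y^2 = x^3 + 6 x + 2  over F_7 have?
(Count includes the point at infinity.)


For each x in F_7, count y with y^2 = x^3 + 6 x + 2 mod 7:
  x = 0: RHS = 2, y in [3, 4]  -> 2 point(s)
  x = 1: RHS = 2, y in [3, 4]  -> 2 point(s)
  x = 2: RHS = 1, y in [1, 6]  -> 2 point(s)
  x = 6: RHS = 2, y in [3, 4]  -> 2 point(s)
Affine points: 8. Add the point at infinity: total = 9.

#E(F_7) = 9


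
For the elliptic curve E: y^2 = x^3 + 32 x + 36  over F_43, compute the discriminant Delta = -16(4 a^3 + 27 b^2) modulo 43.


4 a^3 + 27 b^2 = 4*32^3 + 27*36^2 = 131072 + 34992 = 166064
Delta = -16 * (166064) = -2657024
Delta mod 43 = 32

Delta = 32 (mod 43)


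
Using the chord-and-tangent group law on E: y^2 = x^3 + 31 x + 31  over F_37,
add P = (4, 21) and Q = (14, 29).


P != Q, so use the chord formula.
s = (y2 - y1) / (x2 - x1) = (8) / (10) mod 37 = 23
x3 = s^2 - x1 - x2 mod 37 = 23^2 - 4 - 14 = 30
y3 = s (x1 - x3) - y1 mod 37 = 23 * (4 - 30) - 21 = 10

P + Q = (30, 10)


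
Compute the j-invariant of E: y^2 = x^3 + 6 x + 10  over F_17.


Delta = -16(4 a^3 + 27 b^2) mod 17 = 11
-1728 * (4 a)^3 = -1728 * (4*6)^3 mod 17 = 1
j = 1 * 11^(-1) mod 17 = 14

j = 14 (mod 17)


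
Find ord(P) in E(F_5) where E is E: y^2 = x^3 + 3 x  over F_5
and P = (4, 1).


Compute successive multiples of P until we hit O:
  1P = (4, 1)
  2P = (1, 3)
  3P = (1, 2)
  4P = (4, 4)
  5P = O

ord(P) = 5


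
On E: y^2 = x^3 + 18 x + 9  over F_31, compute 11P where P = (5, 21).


k = 11 = 1011_2 (binary, LSB first: 1101)
Double-and-add from P = (5, 21):
  bit 0 = 1: acc = O + (5, 21) = (5, 21)
  bit 1 = 1: acc = (5, 21) + (21, 10) = (24, 25)
  bit 2 = 0: acc unchanged = (24, 25)
  bit 3 = 1: acc = (24, 25) + (1, 20) = (3, 20)

11P = (3, 20)


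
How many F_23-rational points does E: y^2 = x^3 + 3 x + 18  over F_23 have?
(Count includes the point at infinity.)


For each x in F_23, count y with y^2 = x^3 + 3 x + 18 mod 23:
  x = 0: RHS = 18, y in [8, 15]  -> 2 point(s)
  x = 2: RHS = 9, y in [3, 20]  -> 2 point(s)
  x = 3: RHS = 8, y in [10, 13]  -> 2 point(s)
  x = 4: RHS = 2, y in [5, 18]  -> 2 point(s)
  x = 8: RHS = 2, y in [5, 18]  -> 2 point(s)
  x = 10: RHS = 13, y in [6, 17]  -> 2 point(s)
  x = 11: RHS = 2, y in [5, 18]  -> 2 point(s)
  x = 13: RHS = 0, y in [0]  -> 1 point(s)
  x = 18: RHS = 16, y in [4, 19]  -> 2 point(s)
  x = 21: RHS = 4, y in [2, 21]  -> 2 point(s)
Affine points: 19. Add the point at infinity: total = 20.

#E(F_23) = 20


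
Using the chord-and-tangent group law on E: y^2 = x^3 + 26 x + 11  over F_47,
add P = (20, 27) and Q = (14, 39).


P != Q, so use the chord formula.
s = (y2 - y1) / (x2 - x1) = (12) / (41) mod 47 = 45
x3 = s^2 - x1 - x2 mod 47 = 45^2 - 20 - 14 = 17
y3 = s (x1 - x3) - y1 mod 47 = 45 * (20 - 17) - 27 = 14

P + Q = (17, 14)


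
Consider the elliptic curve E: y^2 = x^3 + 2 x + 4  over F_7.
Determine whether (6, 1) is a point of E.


Check whether y^2 = x^3 + 2 x + 4 (mod 7) for (x, y) = (6, 1).
LHS: y^2 = 1^2 mod 7 = 1
RHS: x^3 + 2 x + 4 = 6^3 + 2*6 + 4 mod 7 = 1
LHS = RHS

Yes, on the curve


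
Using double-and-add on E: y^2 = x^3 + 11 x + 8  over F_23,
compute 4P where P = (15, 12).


k = 4 = 100_2 (binary, LSB first: 001)
Double-and-add from P = (15, 12):
  bit 0 = 0: acc unchanged = O
  bit 1 = 0: acc unchanged = O
  bit 2 = 1: acc = O + (0, 10) = (0, 10)

4P = (0, 10)


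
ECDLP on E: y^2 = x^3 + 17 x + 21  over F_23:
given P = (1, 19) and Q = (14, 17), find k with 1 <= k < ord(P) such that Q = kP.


Enumerate multiples of P until we hit Q = (14, 17):
  1P = (1, 19)
  2P = (10, 15)
  3P = (21, 18)
  4P = (19, 21)
  5P = (5, 1)
  6P = (20, 9)
  7P = (14, 6)
  8P = (9, 12)
  9P = (17, 18)
  10P = (13, 22)
  11P = (22, 16)
  12P = (8, 5)
  13P = (18, 15)
  14P = (7, 0)
  15P = (18, 8)
  16P = (8, 18)
  17P = (22, 7)
  18P = (13, 1)
  19P = (17, 5)
  20P = (9, 11)
  21P = (14, 17)
Match found at i = 21.

k = 21


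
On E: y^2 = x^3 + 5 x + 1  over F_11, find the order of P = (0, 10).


Compute successive multiples of P until we hit O:
  1P = (0, 10)
  2P = (9, 7)
  3P = (7, 7)
  4P = (8, 6)
  5P = (6, 4)
  6P = (6, 7)
  7P = (8, 5)
  8P = (7, 4)
  ... (continuing to 11P)
  11P = O

ord(P) = 11


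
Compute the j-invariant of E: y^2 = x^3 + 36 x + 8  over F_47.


Delta = -16(4 a^3 + 27 b^2) mod 47 = 8
-1728 * (4 a)^3 = -1728 * (4*36)^3 mod 47 = 15
j = 15 * 8^(-1) mod 47 = 43

j = 43 (mod 47)


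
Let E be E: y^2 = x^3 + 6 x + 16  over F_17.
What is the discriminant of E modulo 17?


4 a^3 + 27 b^2 = 4*6^3 + 27*16^2 = 864 + 6912 = 7776
Delta = -16 * (7776) = -124416
Delta mod 17 = 7

Delta = 7 (mod 17)


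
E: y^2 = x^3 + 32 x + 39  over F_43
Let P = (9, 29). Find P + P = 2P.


Doubling: s = (3 x1^2 + a) / (2 y1)
s = (3*9^2 + 32) / (2*29) mod 43 = 4
x3 = s^2 - 2 x1 mod 43 = 4^2 - 2*9 = 41
y3 = s (x1 - x3) - y1 mod 43 = 4 * (9 - 41) - 29 = 15

2P = (41, 15)


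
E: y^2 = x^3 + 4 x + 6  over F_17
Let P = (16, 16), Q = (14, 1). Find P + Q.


P != Q, so use the chord formula.
s = (y2 - y1) / (x2 - x1) = (2) / (15) mod 17 = 16
x3 = s^2 - x1 - x2 mod 17 = 16^2 - 16 - 14 = 5
y3 = s (x1 - x3) - y1 mod 17 = 16 * (16 - 5) - 16 = 7

P + Q = (5, 7)


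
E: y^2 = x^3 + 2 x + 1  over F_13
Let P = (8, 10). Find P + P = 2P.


Doubling: s = (3 x1^2 + a) / (2 y1)
s = (3*8^2 + 2) / (2*10) mod 13 = 11
x3 = s^2 - 2 x1 mod 13 = 11^2 - 2*8 = 1
y3 = s (x1 - x3) - y1 mod 13 = 11 * (8 - 1) - 10 = 2

2P = (1, 2)


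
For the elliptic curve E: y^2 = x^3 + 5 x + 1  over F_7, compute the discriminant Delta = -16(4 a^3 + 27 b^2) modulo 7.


4 a^3 + 27 b^2 = 4*5^3 + 27*1^2 = 500 + 27 = 527
Delta = -16 * (527) = -8432
Delta mod 7 = 3

Delta = 3 (mod 7)


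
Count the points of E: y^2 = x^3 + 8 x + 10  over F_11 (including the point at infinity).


For each x in F_11, count y with y^2 = x^3 + 8 x + 10 mod 11:
  x = 2: RHS = 1, y in [1, 10]  -> 2 point(s)
  x = 8: RHS = 3, y in [5, 6]  -> 2 point(s)
  x = 10: RHS = 1, y in [1, 10]  -> 2 point(s)
Affine points: 6. Add the point at infinity: total = 7.

#E(F_11) = 7


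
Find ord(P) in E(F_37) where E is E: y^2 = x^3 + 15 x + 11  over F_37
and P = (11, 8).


Compute successive multiples of P until we hit O:
  1P = (11, 8)
  2P = (6, 13)
  3P = (21, 2)
  4P = (32, 12)
  5P = (1, 8)
  6P = (25, 29)
  7P = (31, 36)
  8P = (31, 1)
  ... (continuing to 15P)
  15P = O

ord(P) = 15


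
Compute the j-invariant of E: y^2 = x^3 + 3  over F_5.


Delta = -16(4 a^3 + 27 b^2) mod 5 = 2
-1728 * (4 a)^3 = -1728 * (4*0)^3 mod 5 = 0
j = 0 * 2^(-1) mod 5 = 0

j = 0 (mod 5)


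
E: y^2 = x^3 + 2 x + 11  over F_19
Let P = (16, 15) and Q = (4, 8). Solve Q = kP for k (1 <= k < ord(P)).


Enumerate multiples of P until we hit Q = (4, 8):
  1P = (16, 15)
  2P = (4, 8)
Match found at i = 2.

k = 2


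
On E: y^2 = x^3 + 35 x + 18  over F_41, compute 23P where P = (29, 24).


k = 23 = 10111_2 (binary, LSB first: 11101)
Double-and-add from P = (29, 24):
  bit 0 = 1: acc = O + (29, 24) = (29, 24)
  bit 1 = 1: acc = (29, 24) + (15, 8) = (5, 21)
  bit 2 = 1: acc = (5, 21) + (32, 32) = (27, 8)
  bit 3 = 0: acc unchanged = (27, 8)
  bit 4 = 1: acc = (27, 8) + (17, 27) = (33, 28)

23P = (33, 28)


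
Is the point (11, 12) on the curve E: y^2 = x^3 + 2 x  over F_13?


Check whether y^2 = x^3 + 2 x + 0 (mod 13) for (x, y) = (11, 12).
LHS: y^2 = 12^2 mod 13 = 1
RHS: x^3 + 2 x + 0 = 11^3 + 2*11 + 0 mod 13 = 1
LHS = RHS

Yes, on the curve


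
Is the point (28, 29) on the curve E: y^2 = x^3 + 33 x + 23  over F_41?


Check whether y^2 = x^3 + 33 x + 23 (mod 41) for (x, y) = (28, 29).
LHS: y^2 = 29^2 mod 41 = 21
RHS: x^3 + 33 x + 23 = 28^3 + 33*28 + 23 mod 41 = 21
LHS = RHS

Yes, on the curve


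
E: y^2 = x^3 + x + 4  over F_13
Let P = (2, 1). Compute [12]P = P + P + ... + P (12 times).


k = 12 = 1100_2 (binary, LSB first: 0011)
Double-and-add from P = (2, 1):
  bit 0 = 0: acc unchanged = O
  bit 1 = 0: acc unchanged = O
  bit 2 = 1: acc = O + (7, 4) = (7, 4)
  bit 3 = 1: acc = (7, 4) + (0, 2) = (9, 1)

12P = (9, 1)


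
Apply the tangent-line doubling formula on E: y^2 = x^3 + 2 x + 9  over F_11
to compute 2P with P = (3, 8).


Doubling: s = (3 x1^2 + a) / (2 y1)
s = (3*3^2 + 2) / (2*8) mod 11 = 8
x3 = s^2 - 2 x1 mod 11 = 8^2 - 2*3 = 3
y3 = s (x1 - x3) - y1 mod 11 = 8 * (3 - 3) - 8 = 3

2P = (3, 3)


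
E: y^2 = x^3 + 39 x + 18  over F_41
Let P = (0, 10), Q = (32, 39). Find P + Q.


P != Q, so use the chord formula.
s = (y2 - y1) / (x2 - x1) = (29) / (32) mod 41 = 15
x3 = s^2 - x1 - x2 mod 41 = 15^2 - 0 - 32 = 29
y3 = s (x1 - x3) - y1 mod 41 = 15 * (0 - 29) - 10 = 6

P + Q = (29, 6)


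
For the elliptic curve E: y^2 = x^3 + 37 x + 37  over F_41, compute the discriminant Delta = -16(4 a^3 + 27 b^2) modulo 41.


4 a^3 + 27 b^2 = 4*37^3 + 27*37^2 = 202612 + 36963 = 239575
Delta = -16 * (239575) = -3833200
Delta mod 41 = 13

Delta = 13 (mod 41)


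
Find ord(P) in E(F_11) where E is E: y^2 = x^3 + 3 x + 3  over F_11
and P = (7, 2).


Compute successive multiples of P until we hit O:
  1P = (7, 2)
  2P = (9, 0)
  3P = (7, 9)
  4P = O

ord(P) = 4


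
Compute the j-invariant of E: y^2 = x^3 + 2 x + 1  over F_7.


Delta = -16(4 a^3 + 27 b^2) mod 7 = 1
-1728 * (4 a)^3 = -1728 * (4*2)^3 mod 7 = 1
j = 1 * 1^(-1) mod 7 = 1

j = 1 (mod 7)


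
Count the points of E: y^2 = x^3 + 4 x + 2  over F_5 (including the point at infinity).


For each x in F_5, count y with y^2 = x^3 + 4 x + 2 mod 5:
  x = 3: RHS = 1, y in [1, 4]  -> 2 point(s)
Affine points: 2. Add the point at infinity: total = 3.

#E(F_5) = 3


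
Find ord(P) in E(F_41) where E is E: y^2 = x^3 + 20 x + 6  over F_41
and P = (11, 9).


Compute successive multiples of P until we hit O:
  1P = (11, 9)
  2P = (11, 32)
  3P = O

ord(P) = 3


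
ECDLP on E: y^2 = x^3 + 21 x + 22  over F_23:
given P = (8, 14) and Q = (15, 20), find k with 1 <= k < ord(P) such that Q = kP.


Enumerate multiples of P until we hit Q = (15, 20):
  1P = (8, 14)
  2P = (2, 7)
  3P = (15, 20)
Match found at i = 3.

k = 3


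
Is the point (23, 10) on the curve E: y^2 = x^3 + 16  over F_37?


Check whether y^2 = x^3 + 0 x + 16 (mod 37) for (x, y) = (23, 10).
LHS: y^2 = 10^2 mod 37 = 26
RHS: x^3 + 0 x + 16 = 23^3 + 0*23 + 16 mod 37 = 10
LHS != RHS

No, not on the curve


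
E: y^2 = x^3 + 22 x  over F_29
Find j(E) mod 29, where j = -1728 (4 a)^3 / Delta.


Delta = -16(4 a^3 + 27 b^2) mod 29 = 28
-1728 * (4 a)^3 = -1728 * (4*22)^3 mod 29 = 12
j = 12 * 28^(-1) mod 29 = 17

j = 17 (mod 29)


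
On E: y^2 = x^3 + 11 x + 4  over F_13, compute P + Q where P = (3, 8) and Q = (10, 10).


P != Q, so use the chord formula.
s = (y2 - y1) / (x2 - x1) = (2) / (7) mod 13 = 4
x3 = s^2 - x1 - x2 mod 13 = 4^2 - 3 - 10 = 3
y3 = s (x1 - x3) - y1 mod 13 = 4 * (3 - 3) - 8 = 5

P + Q = (3, 5)


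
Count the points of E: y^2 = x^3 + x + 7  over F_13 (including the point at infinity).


For each x in F_13, count y with y^2 = x^3 + 1 x + 7 mod 13:
  x = 1: RHS = 9, y in [3, 10]  -> 2 point(s)
  x = 2: RHS = 4, y in [2, 11]  -> 2 point(s)
  x = 4: RHS = 10, y in [6, 7]  -> 2 point(s)
  x = 9: RHS = 4, y in [2, 11]  -> 2 point(s)
  x = 10: RHS = 3, y in [4, 9]  -> 2 point(s)
  x = 11: RHS = 10, y in [6, 7]  -> 2 point(s)
Affine points: 12. Add the point at infinity: total = 13.

#E(F_13) = 13


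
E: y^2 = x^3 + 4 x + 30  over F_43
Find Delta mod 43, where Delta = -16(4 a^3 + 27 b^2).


4 a^3 + 27 b^2 = 4*4^3 + 27*30^2 = 256 + 24300 = 24556
Delta = -16 * (24556) = -392896
Delta mod 43 = 38

Delta = 38 (mod 43)


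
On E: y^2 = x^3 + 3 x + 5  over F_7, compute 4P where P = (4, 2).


k = 4 = 100_2 (binary, LSB first: 001)
Double-and-add from P = (4, 2):
  bit 0 = 0: acc unchanged = O
  bit 1 = 0: acc unchanged = O
  bit 2 = 1: acc = O + (6, 6) = (6, 6)

4P = (6, 6)


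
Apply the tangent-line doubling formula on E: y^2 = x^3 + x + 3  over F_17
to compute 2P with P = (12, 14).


Doubling: s = (3 x1^2 + a) / (2 y1)
s = (3*12^2 + 1) / (2*14) mod 17 = 10
x3 = s^2 - 2 x1 mod 17 = 10^2 - 2*12 = 8
y3 = s (x1 - x3) - y1 mod 17 = 10 * (12 - 8) - 14 = 9

2P = (8, 9)


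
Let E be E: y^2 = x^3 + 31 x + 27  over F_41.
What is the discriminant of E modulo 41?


4 a^3 + 27 b^2 = 4*31^3 + 27*27^2 = 119164 + 19683 = 138847
Delta = -16 * (138847) = -2221552
Delta mod 41 = 33

Delta = 33 (mod 41)


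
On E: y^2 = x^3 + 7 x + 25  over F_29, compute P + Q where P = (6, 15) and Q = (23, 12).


P != Q, so use the chord formula.
s = (y2 - y1) / (x2 - x1) = (26) / (17) mod 29 = 22
x3 = s^2 - x1 - x2 mod 29 = 22^2 - 6 - 23 = 20
y3 = s (x1 - x3) - y1 mod 29 = 22 * (6 - 20) - 15 = 25

P + Q = (20, 25)


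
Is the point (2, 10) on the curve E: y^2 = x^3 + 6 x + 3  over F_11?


Check whether y^2 = x^3 + 6 x + 3 (mod 11) for (x, y) = (2, 10).
LHS: y^2 = 10^2 mod 11 = 1
RHS: x^3 + 6 x + 3 = 2^3 + 6*2 + 3 mod 11 = 1
LHS = RHS

Yes, on the curve


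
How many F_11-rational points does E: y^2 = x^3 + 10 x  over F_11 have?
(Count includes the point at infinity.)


For each x in F_11, count y with y^2 = x^3 + 10 x + 0 mod 11:
  x = 0: RHS = 0, y in [0]  -> 1 point(s)
  x = 1: RHS = 0, y in [0]  -> 1 point(s)
  x = 4: RHS = 5, y in [4, 7]  -> 2 point(s)
  x = 6: RHS = 1, y in [1, 10]  -> 2 point(s)
  x = 8: RHS = 9, y in [3, 8]  -> 2 point(s)
  x = 9: RHS = 5, y in [4, 7]  -> 2 point(s)
  x = 10: RHS = 0, y in [0]  -> 1 point(s)
Affine points: 11. Add the point at infinity: total = 12.

#E(F_11) = 12


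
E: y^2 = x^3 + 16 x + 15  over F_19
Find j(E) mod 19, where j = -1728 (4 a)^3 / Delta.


Delta = -16(4 a^3 + 27 b^2) mod 19 = 3
-1728 * (4 a)^3 = -1728 * (4*16)^3 mod 19 = 1
j = 1 * 3^(-1) mod 19 = 13

j = 13 (mod 19)


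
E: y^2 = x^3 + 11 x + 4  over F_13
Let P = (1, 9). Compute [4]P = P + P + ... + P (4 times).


k = 4 = 100_2 (binary, LSB first: 001)
Double-and-add from P = (1, 9):
  bit 0 = 0: acc unchanged = O
  bit 1 = 0: acc unchanged = O
  bit 2 = 1: acc = O + (10, 3) = (10, 3)

4P = (10, 3)


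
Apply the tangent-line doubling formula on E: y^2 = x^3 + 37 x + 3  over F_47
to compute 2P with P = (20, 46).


Doubling: s = (3 x1^2 + a) / (2 y1)
s = (3*20^2 + 37) / (2*46) mod 47 = 16
x3 = s^2 - 2 x1 mod 47 = 16^2 - 2*20 = 28
y3 = s (x1 - x3) - y1 mod 47 = 16 * (20 - 28) - 46 = 14

2P = (28, 14)


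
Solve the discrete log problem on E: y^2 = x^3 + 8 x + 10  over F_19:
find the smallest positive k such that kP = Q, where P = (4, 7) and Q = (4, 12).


Enumerate multiples of P until we hit Q = (4, 12):
  1P = (4, 7)
  2P = (8, 15)
  3P = (11, 17)
  4P = (1, 0)
  5P = (11, 2)
  6P = (8, 4)
  7P = (4, 12)
Match found at i = 7.

k = 7


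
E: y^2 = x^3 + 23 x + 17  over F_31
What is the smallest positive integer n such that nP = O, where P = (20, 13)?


Compute successive multiples of P until we hit O:
  1P = (20, 13)
  2P = (10, 21)
  3P = (19, 11)
  4P = (27, 4)
  5P = (4, 24)
  6P = (26, 26)
  7P = (25, 2)
  8P = (2, 28)
  ... (continuing to 42P)
  42P = O

ord(P) = 42


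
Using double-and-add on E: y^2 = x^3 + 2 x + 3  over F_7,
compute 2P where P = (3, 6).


k = 2 = 10_2 (binary, LSB first: 01)
Double-and-add from P = (3, 6):
  bit 0 = 0: acc unchanged = O
  bit 1 = 1: acc = O + (3, 1) = (3, 1)

2P = (3, 1)


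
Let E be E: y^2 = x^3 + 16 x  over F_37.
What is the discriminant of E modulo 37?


4 a^3 + 27 b^2 = 4*16^3 + 27*0^2 = 16384 + 0 = 16384
Delta = -16 * (16384) = -262144
Delta mod 37 = 1

Delta = 1 (mod 37)


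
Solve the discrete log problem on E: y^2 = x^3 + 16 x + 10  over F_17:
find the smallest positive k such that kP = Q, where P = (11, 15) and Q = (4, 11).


Enumerate multiples of P until we hit Q = (4, 11):
  1P = (11, 15)
  2P = (4, 6)
  3P = (4, 11)
Match found at i = 3.

k = 3


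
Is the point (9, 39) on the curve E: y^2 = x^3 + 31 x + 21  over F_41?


Check whether y^2 = x^3 + 31 x + 21 (mod 41) for (x, y) = (9, 39).
LHS: y^2 = 39^2 mod 41 = 4
RHS: x^3 + 31 x + 21 = 9^3 + 31*9 + 21 mod 41 = 4
LHS = RHS

Yes, on the curve


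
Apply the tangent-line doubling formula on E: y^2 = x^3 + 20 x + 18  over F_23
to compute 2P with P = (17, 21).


Doubling: s = (3 x1^2 + a) / (2 y1)
s = (3*17^2 + 20) / (2*21) mod 23 = 14
x3 = s^2 - 2 x1 mod 23 = 14^2 - 2*17 = 1
y3 = s (x1 - x3) - y1 mod 23 = 14 * (17 - 1) - 21 = 19

2P = (1, 19)


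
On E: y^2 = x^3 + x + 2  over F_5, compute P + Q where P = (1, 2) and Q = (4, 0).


P != Q, so use the chord formula.
s = (y2 - y1) / (x2 - x1) = (3) / (3) mod 5 = 1
x3 = s^2 - x1 - x2 mod 5 = 1^2 - 1 - 4 = 1
y3 = s (x1 - x3) - y1 mod 5 = 1 * (1 - 1) - 2 = 3

P + Q = (1, 3)


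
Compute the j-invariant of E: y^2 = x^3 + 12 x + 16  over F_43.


Delta = -16(4 a^3 + 27 b^2) mod 43 = 8
-1728 * (4 a)^3 = -1728 * (4*12)^3 mod 43 = 32
j = 32 * 8^(-1) mod 43 = 4

j = 4 (mod 43)


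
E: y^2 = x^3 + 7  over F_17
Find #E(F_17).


For each x in F_17, count y with y^2 = x^3 + 0 x + 7 mod 17:
  x = 1: RHS = 8, y in [5, 12]  -> 2 point(s)
  x = 2: RHS = 15, y in [7, 10]  -> 2 point(s)
  x = 3: RHS = 0, y in [0]  -> 1 point(s)
  x = 5: RHS = 13, y in [8, 9]  -> 2 point(s)
  x = 6: RHS = 2, y in [6, 11]  -> 2 point(s)
  x = 8: RHS = 9, y in [3, 14]  -> 2 point(s)
  x = 10: RHS = 4, y in [2, 15]  -> 2 point(s)
  x = 12: RHS = 1, y in [1, 16]  -> 2 point(s)
  x = 15: RHS = 16, y in [4, 13]  -> 2 point(s)
Affine points: 17. Add the point at infinity: total = 18.

#E(F_17) = 18


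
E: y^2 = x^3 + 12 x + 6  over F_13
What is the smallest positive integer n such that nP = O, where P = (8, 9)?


Compute successive multiples of P until we hit O:
  1P = (8, 9)
  2P = (7, 11)
  3P = (2, 5)
  4P = (2, 8)
  5P = (7, 2)
  6P = (8, 4)
  7P = O

ord(P) = 7


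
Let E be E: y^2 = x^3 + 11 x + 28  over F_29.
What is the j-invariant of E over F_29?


Delta = -16(4 a^3 + 27 b^2) mod 29 = 21
-1728 * (4 a)^3 = -1728 * (4*11)^3 mod 29 = 16
j = 16 * 21^(-1) mod 29 = 27

j = 27 (mod 29)


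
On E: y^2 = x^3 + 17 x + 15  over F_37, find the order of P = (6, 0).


Compute successive multiples of P until we hit O:
  1P = (6, 0)
  2P = O

ord(P) = 2


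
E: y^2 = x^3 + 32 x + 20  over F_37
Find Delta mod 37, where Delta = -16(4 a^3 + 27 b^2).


4 a^3 + 27 b^2 = 4*32^3 + 27*20^2 = 131072 + 10800 = 141872
Delta = -16 * (141872) = -2269952
Delta mod 37 = 35

Delta = 35 (mod 37)


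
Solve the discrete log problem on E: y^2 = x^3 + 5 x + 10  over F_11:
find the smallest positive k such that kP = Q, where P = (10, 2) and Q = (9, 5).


Enumerate multiples of P until we hit Q = (9, 5):
  1P = (10, 2)
  2P = (6, 6)
  3P = (7, 6)
  4P = (8, 10)
  5P = (9, 5)
Match found at i = 5.

k = 5


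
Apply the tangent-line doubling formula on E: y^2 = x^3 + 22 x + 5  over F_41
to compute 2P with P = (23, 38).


Doubling: s = (3 x1^2 + a) / (2 y1)
s = (3*23^2 + 22) / (2*38) mod 41 = 12
x3 = s^2 - 2 x1 mod 41 = 12^2 - 2*23 = 16
y3 = s (x1 - x3) - y1 mod 41 = 12 * (23 - 16) - 38 = 5

2P = (16, 5)


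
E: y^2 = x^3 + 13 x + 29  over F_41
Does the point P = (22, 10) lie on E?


Check whether y^2 = x^3 + 13 x + 29 (mod 41) for (x, y) = (22, 10).
LHS: y^2 = 10^2 mod 41 = 18
RHS: x^3 + 13 x + 29 = 22^3 + 13*22 + 29 mod 41 = 16
LHS != RHS

No, not on the curve


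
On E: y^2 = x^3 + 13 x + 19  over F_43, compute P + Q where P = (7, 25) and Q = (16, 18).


P != Q, so use the chord formula.
s = (y2 - y1) / (x2 - x1) = (36) / (9) mod 43 = 4
x3 = s^2 - x1 - x2 mod 43 = 4^2 - 7 - 16 = 36
y3 = s (x1 - x3) - y1 mod 43 = 4 * (7 - 36) - 25 = 31

P + Q = (36, 31)


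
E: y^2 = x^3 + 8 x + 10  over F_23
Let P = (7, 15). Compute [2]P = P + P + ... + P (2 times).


k = 2 = 10_2 (binary, LSB first: 01)
Double-and-add from P = (7, 15):
  bit 0 = 0: acc unchanged = O
  bit 1 = 1: acc = O + (21, 20) = (21, 20)

2P = (21, 20)


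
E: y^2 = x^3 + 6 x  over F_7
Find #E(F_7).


For each x in F_7, count y with y^2 = x^3 + 6 x + 0 mod 7:
  x = 0: RHS = 0, y in [0]  -> 1 point(s)
  x = 1: RHS = 0, y in [0]  -> 1 point(s)
  x = 4: RHS = 4, y in [2, 5]  -> 2 point(s)
  x = 5: RHS = 1, y in [1, 6]  -> 2 point(s)
  x = 6: RHS = 0, y in [0]  -> 1 point(s)
Affine points: 7. Add the point at infinity: total = 8.

#E(F_7) = 8


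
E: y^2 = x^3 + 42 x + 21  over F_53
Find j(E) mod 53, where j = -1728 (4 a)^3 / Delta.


Delta = -16(4 a^3 + 27 b^2) mod 53 = 36
-1728 * (4 a)^3 = -1728 * (4*42)^3 mod 53 = 45
j = 45 * 36^(-1) mod 53 = 41

j = 41 (mod 53)


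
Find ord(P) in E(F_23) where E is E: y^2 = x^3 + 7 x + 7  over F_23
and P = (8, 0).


Compute successive multiples of P until we hit O:
  1P = (8, 0)
  2P = O

ord(P) = 2


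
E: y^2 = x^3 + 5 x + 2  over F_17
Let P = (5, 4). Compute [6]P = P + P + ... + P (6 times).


k = 6 = 110_2 (binary, LSB first: 011)
Double-and-add from P = (5, 4):
  bit 0 = 0: acc unchanged = O
  bit 1 = 1: acc = O + (5, 13) = (5, 13)
  bit 2 = 1: acc = (5, 13) + (5, 4) = O

6P = O


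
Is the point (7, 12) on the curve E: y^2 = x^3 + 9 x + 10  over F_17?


Check whether y^2 = x^3 + 9 x + 10 (mod 17) for (x, y) = (7, 12).
LHS: y^2 = 12^2 mod 17 = 8
RHS: x^3 + 9 x + 10 = 7^3 + 9*7 + 10 mod 17 = 8
LHS = RHS

Yes, on the curve


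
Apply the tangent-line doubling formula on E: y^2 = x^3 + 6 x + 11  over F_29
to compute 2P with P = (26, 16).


Doubling: s = (3 x1^2 + a) / (2 y1)
s = (3*26^2 + 6) / (2*16) mod 29 = 11
x3 = s^2 - 2 x1 mod 29 = 11^2 - 2*26 = 11
y3 = s (x1 - x3) - y1 mod 29 = 11 * (26 - 11) - 16 = 4

2P = (11, 4)


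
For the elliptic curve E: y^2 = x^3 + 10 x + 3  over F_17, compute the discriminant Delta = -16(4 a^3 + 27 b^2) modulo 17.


4 a^3 + 27 b^2 = 4*10^3 + 27*3^2 = 4000 + 243 = 4243
Delta = -16 * (4243) = -67888
Delta mod 17 = 10

Delta = 10 (mod 17)


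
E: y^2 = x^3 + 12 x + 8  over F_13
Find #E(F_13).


For each x in F_13, count y with y^2 = x^3 + 12 x + 8 mod 13:
  x = 2: RHS = 1, y in [1, 12]  -> 2 point(s)
  x = 4: RHS = 3, y in [4, 9]  -> 2 point(s)
  x = 6: RHS = 10, y in [6, 7]  -> 2 point(s)
  x = 9: RHS = 0, y in [0]  -> 1 point(s)
  x = 10: RHS = 10, y in [6, 7]  -> 2 point(s)
Affine points: 9. Add the point at infinity: total = 10.

#E(F_13) = 10


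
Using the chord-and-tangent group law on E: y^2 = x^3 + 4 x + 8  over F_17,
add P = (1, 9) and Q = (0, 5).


P != Q, so use the chord formula.
s = (y2 - y1) / (x2 - x1) = (13) / (16) mod 17 = 4
x3 = s^2 - x1 - x2 mod 17 = 4^2 - 1 - 0 = 15
y3 = s (x1 - x3) - y1 mod 17 = 4 * (1 - 15) - 9 = 3

P + Q = (15, 3)


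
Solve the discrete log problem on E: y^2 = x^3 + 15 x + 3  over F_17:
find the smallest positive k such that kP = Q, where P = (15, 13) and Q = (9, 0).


Enumerate multiples of P until we hit Q = (9, 0):
  1P = (15, 13)
  2P = (13, 10)
  3P = (4, 12)
  4P = (7, 14)
  5P = (16, 2)
  6P = (5, 13)
  7P = (14, 4)
  8P = (1, 11)
  9P = (9, 0)
Match found at i = 9.

k = 9


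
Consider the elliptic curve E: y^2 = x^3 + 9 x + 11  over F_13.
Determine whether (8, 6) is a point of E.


Check whether y^2 = x^3 + 9 x + 11 (mod 13) for (x, y) = (8, 6).
LHS: y^2 = 6^2 mod 13 = 10
RHS: x^3 + 9 x + 11 = 8^3 + 9*8 + 11 mod 13 = 10
LHS = RHS

Yes, on the curve


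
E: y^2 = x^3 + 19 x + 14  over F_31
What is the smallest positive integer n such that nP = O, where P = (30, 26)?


Compute successive multiples of P until we hit O:
  1P = (30, 26)
  2P = (18, 22)
  3P = (21, 8)
  4P = (15, 4)
  5P = (0, 18)
  6P = (3, 6)
  7P = (23, 1)
  8P = (11, 2)
  ... (continuing to 23P)
  23P = O

ord(P) = 23


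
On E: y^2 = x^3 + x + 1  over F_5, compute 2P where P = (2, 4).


Doubling: s = (3 x1^2 + a) / (2 y1)
s = (3*2^2 + 1) / (2*4) mod 5 = 1
x3 = s^2 - 2 x1 mod 5 = 1^2 - 2*2 = 2
y3 = s (x1 - x3) - y1 mod 5 = 1 * (2 - 2) - 4 = 1

2P = (2, 1)


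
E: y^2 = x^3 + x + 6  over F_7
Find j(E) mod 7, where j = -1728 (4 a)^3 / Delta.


Delta = -16(4 a^3 + 27 b^2) mod 7 = 1
-1728 * (4 a)^3 = -1728 * (4*1)^3 mod 7 = 1
j = 1 * 1^(-1) mod 7 = 1

j = 1 (mod 7)


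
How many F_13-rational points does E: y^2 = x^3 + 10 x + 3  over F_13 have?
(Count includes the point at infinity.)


For each x in F_13, count y with y^2 = x^3 + 10 x + 3 mod 13:
  x = 0: RHS = 3, y in [4, 9]  -> 2 point(s)
  x = 1: RHS = 1, y in [1, 12]  -> 2 point(s)
  x = 4: RHS = 3, y in [4, 9]  -> 2 point(s)
  x = 5: RHS = 9, y in [3, 10]  -> 2 point(s)
  x = 7: RHS = 0, y in [0]  -> 1 point(s)
  x = 8: RHS = 10, y in [6, 7]  -> 2 point(s)
  x = 9: RHS = 3, y in [4, 9]  -> 2 point(s)
  x = 11: RHS = 1, y in [1, 12]  -> 2 point(s)
Affine points: 15. Add the point at infinity: total = 16.

#E(F_13) = 16


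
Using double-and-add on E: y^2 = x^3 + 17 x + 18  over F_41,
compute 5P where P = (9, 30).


k = 5 = 101_2 (binary, LSB first: 101)
Double-and-add from P = (9, 30):
  bit 0 = 1: acc = O + (9, 30) = (9, 30)
  bit 1 = 0: acc unchanged = (9, 30)
  bit 2 = 1: acc = (9, 30) + (8, 25) = (8, 16)

5P = (8, 16)


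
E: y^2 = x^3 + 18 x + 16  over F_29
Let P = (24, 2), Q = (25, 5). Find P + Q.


P != Q, so use the chord formula.
s = (y2 - y1) / (x2 - x1) = (3) / (1) mod 29 = 3
x3 = s^2 - x1 - x2 mod 29 = 3^2 - 24 - 25 = 18
y3 = s (x1 - x3) - y1 mod 29 = 3 * (24 - 18) - 2 = 16

P + Q = (18, 16)


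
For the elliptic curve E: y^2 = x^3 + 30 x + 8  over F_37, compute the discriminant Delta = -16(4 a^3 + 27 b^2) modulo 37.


4 a^3 + 27 b^2 = 4*30^3 + 27*8^2 = 108000 + 1728 = 109728
Delta = -16 * (109728) = -1755648
Delta mod 37 = 2

Delta = 2 (mod 37)


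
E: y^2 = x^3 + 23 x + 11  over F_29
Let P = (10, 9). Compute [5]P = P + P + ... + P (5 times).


k = 5 = 101_2 (binary, LSB first: 101)
Double-and-add from P = (10, 9):
  bit 0 = 1: acc = O + (10, 9) = (10, 9)
  bit 1 = 0: acc unchanged = (10, 9)
  bit 2 = 1: acc = (10, 9) + (16, 3) = (4, 14)

5P = (4, 14)


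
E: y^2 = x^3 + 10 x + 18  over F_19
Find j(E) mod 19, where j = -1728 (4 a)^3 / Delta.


Delta = -16(4 a^3 + 27 b^2) mod 19 = 16
-1728 * (4 a)^3 = -1728 * (4*10)^3 mod 19 = 8
j = 8 * 16^(-1) mod 19 = 10

j = 10 (mod 19)


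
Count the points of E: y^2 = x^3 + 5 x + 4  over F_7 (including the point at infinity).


For each x in F_7, count y with y^2 = x^3 + 5 x + 4 mod 7:
  x = 0: RHS = 4, y in [2, 5]  -> 2 point(s)
  x = 2: RHS = 1, y in [1, 6]  -> 2 point(s)
  x = 3: RHS = 4, y in [2, 5]  -> 2 point(s)
  x = 4: RHS = 4, y in [2, 5]  -> 2 point(s)
  x = 5: RHS = 0, y in [0]  -> 1 point(s)
Affine points: 9. Add the point at infinity: total = 10.

#E(F_7) = 10


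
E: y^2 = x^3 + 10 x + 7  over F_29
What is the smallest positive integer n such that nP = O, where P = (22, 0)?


Compute successive multiples of P until we hit O:
  1P = (22, 0)
  2P = O

ord(P) = 2


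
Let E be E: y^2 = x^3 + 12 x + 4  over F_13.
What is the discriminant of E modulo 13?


4 a^3 + 27 b^2 = 4*12^3 + 27*4^2 = 6912 + 432 = 7344
Delta = -16 * (7344) = -117504
Delta mod 13 = 3

Delta = 3 (mod 13)


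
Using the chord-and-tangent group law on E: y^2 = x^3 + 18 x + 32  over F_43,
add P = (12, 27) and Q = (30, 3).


P != Q, so use the chord formula.
s = (y2 - y1) / (x2 - x1) = (19) / (18) mod 43 = 13
x3 = s^2 - x1 - x2 mod 43 = 13^2 - 12 - 30 = 41
y3 = s (x1 - x3) - y1 mod 43 = 13 * (12 - 41) - 27 = 26

P + Q = (41, 26)


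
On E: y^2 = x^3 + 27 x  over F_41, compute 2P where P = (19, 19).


Doubling: s = (3 x1^2 + a) / (2 y1)
s = (3*19^2 + 27) / (2*19) mod 41 = 40
x3 = s^2 - 2 x1 mod 41 = 40^2 - 2*19 = 4
y3 = s (x1 - x3) - y1 mod 41 = 40 * (19 - 4) - 19 = 7

2P = (4, 7)


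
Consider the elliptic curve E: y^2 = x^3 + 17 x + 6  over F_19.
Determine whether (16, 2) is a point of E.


Check whether y^2 = x^3 + 17 x + 6 (mod 19) for (x, y) = (16, 2).
LHS: y^2 = 2^2 mod 19 = 4
RHS: x^3 + 17 x + 6 = 16^3 + 17*16 + 6 mod 19 = 4
LHS = RHS

Yes, on the curve


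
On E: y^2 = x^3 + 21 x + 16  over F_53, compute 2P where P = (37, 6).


Doubling: s = (3 x1^2 + a) / (2 y1)
s = (3*37^2 + 21) / (2*6) mod 53 = 26
x3 = s^2 - 2 x1 mod 53 = 26^2 - 2*37 = 19
y3 = s (x1 - x3) - y1 mod 53 = 26 * (37 - 19) - 6 = 38

2P = (19, 38)


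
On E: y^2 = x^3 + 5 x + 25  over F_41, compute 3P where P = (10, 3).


k = 3 = 11_2 (binary, LSB first: 11)
Double-and-add from P = (10, 3):
  bit 0 = 1: acc = O + (10, 3) = (10, 3)
  bit 1 = 1: acc = (10, 3) + (30, 19) = (0, 5)

3P = (0, 5)


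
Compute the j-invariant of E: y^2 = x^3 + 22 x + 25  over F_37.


Delta = -16(4 a^3 + 27 b^2) mod 37 = 20
-1728 * (4 a)^3 = -1728 * (4*22)^3 mod 37 = 29
j = 29 * 20^(-1) mod 37 = 7

j = 7 (mod 37)


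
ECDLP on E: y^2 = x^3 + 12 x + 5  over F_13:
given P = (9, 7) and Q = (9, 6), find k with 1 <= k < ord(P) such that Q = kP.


Enumerate multiples of P until we hit Q = (9, 6):
  1P = (9, 7)
  2P = (7, 9)
  3P = (11, 8)
  4P = (3, 9)
  5P = (4, 0)
  6P = (3, 4)
  7P = (11, 5)
  8P = (7, 4)
  9P = (9, 6)
Match found at i = 9.

k = 9


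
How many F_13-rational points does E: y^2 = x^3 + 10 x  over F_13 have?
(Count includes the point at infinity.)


For each x in F_13, count y with y^2 = x^3 + 10 x + 0 mod 13:
  x = 0: RHS = 0, y in [0]  -> 1 point(s)
  x = 4: RHS = 0, y in [0]  -> 1 point(s)
  x = 6: RHS = 3, y in [4, 9]  -> 2 point(s)
  x = 7: RHS = 10, y in [6, 7]  -> 2 point(s)
  x = 9: RHS = 0, y in [0]  -> 1 point(s)
Affine points: 7. Add the point at infinity: total = 8.

#E(F_13) = 8


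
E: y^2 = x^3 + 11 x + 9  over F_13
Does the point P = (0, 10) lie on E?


Check whether y^2 = x^3 + 11 x + 9 (mod 13) for (x, y) = (0, 10).
LHS: y^2 = 10^2 mod 13 = 9
RHS: x^3 + 11 x + 9 = 0^3 + 11*0 + 9 mod 13 = 9
LHS = RHS

Yes, on the curve


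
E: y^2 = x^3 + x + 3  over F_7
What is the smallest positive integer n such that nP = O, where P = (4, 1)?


Compute successive multiples of P until we hit O:
  1P = (4, 1)
  2P = (6, 6)
  3P = (5, 0)
  4P = (6, 1)
  5P = (4, 6)
  6P = O

ord(P) = 6


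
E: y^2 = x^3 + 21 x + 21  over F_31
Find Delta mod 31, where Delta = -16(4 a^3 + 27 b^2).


4 a^3 + 27 b^2 = 4*21^3 + 27*21^2 = 37044 + 11907 = 48951
Delta = -16 * (48951) = -783216
Delta mod 31 = 30

Delta = 30 (mod 31)


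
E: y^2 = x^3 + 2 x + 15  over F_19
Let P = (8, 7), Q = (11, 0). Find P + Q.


P != Q, so use the chord formula.
s = (y2 - y1) / (x2 - x1) = (12) / (3) mod 19 = 4
x3 = s^2 - x1 - x2 mod 19 = 4^2 - 8 - 11 = 16
y3 = s (x1 - x3) - y1 mod 19 = 4 * (8 - 16) - 7 = 18

P + Q = (16, 18)


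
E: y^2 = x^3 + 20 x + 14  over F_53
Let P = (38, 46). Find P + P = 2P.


Doubling: s = (3 x1^2 + a) / (2 y1)
s = (3*38^2 + 20) / (2*46) mod 53 = 45
x3 = s^2 - 2 x1 mod 53 = 45^2 - 2*38 = 41
y3 = s (x1 - x3) - y1 mod 53 = 45 * (38 - 41) - 46 = 31

2P = (41, 31)


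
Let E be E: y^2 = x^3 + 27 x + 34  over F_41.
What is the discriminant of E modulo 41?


4 a^3 + 27 b^2 = 4*27^3 + 27*34^2 = 78732 + 31212 = 109944
Delta = -16 * (109944) = -1759104
Delta mod 41 = 1

Delta = 1 (mod 41)


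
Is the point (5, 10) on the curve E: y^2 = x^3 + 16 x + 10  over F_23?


Check whether y^2 = x^3 + 16 x + 10 (mod 23) for (x, y) = (5, 10).
LHS: y^2 = 10^2 mod 23 = 8
RHS: x^3 + 16 x + 10 = 5^3 + 16*5 + 10 mod 23 = 8
LHS = RHS

Yes, on the curve


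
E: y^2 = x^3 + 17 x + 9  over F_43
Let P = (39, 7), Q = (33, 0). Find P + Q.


P != Q, so use the chord formula.
s = (y2 - y1) / (x2 - x1) = (36) / (37) mod 43 = 37
x3 = s^2 - x1 - x2 mod 43 = 37^2 - 39 - 33 = 7
y3 = s (x1 - x3) - y1 mod 43 = 37 * (39 - 7) - 7 = 16

P + Q = (7, 16)


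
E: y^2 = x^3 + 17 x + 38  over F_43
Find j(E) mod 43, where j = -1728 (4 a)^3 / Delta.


Delta = -16(4 a^3 + 27 b^2) mod 43 = 20
-1728 * (4 a)^3 = -1728 * (4*17)^3 mod 43 = 1
j = 1 * 20^(-1) mod 43 = 28

j = 28 (mod 43)


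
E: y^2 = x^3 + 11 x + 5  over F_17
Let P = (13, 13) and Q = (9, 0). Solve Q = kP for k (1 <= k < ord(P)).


Enumerate multiples of P until we hit Q = (9, 0):
  1P = (13, 13)
  2P = (9, 0)
Match found at i = 2.

k = 2


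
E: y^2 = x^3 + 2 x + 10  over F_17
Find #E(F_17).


For each x in F_17, count y with y^2 = x^3 + 2 x + 10 mod 17:
  x = 1: RHS = 13, y in [8, 9]  -> 2 point(s)
  x = 3: RHS = 9, y in [3, 14]  -> 2 point(s)
  x = 5: RHS = 9, y in [3, 14]  -> 2 point(s)
  x = 6: RHS = 0, y in [0]  -> 1 point(s)
  x = 9: RHS = 9, y in [3, 14]  -> 2 point(s)
  x = 15: RHS = 15, y in [7, 10]  -> 2 point(s)
Affine points: 11. Add the point at infinity: total = 12.

#E(F_17) = 12


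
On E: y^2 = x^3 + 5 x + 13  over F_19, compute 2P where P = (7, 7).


k = 2 = 10_2 (binary, LSB first: 01)
Double-and-add from P = (7, 7):
  bit 0 = 0: acc unchanged = O
  bit 1 = 1: acc = O + (5, 12) = (5, 12)

2P = (5, 12)


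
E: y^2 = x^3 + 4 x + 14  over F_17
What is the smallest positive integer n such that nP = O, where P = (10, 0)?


Compute successive multiples of P until we hit O:
  1P = (10, 0)
  2P = O

ord(P) = 2


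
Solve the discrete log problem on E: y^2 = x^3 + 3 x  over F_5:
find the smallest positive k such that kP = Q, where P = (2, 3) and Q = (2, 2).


Enumerate multiples of P until we hit Q = (2, 2):
  1P = (2, 3)
  2P = (1, 2)
  3P = (3, 1)
  4P = (4, 1)
  5P = (0, 0)
  6P = (4, 4)
  7P = (3, 4)
  8P = (1, 3)
  9P = (2, 2)
Match found at i = 9.

k = 9
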